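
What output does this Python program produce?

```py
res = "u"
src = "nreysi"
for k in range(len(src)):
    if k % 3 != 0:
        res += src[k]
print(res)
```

uresi

k=0: skip
k=1: add 'r' → 'ur'
k=2: add 'e' → 'ure'
k=3: skip
k=4: add 's' → 'ures'
k=5: add 'i' → 'uresi'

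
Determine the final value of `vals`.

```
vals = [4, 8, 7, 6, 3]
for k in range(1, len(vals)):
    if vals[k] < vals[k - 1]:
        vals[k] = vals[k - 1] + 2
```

k=1: 8>=4, unchanged → [4, 8, 7, 6, 3]
k=2: 7<8, vals[2] = 8+2 = 10 → [4, 8, 10, 6, 3]
k=3: 6<10, vals[3] = 10+2 = 12 → [4, 8, 10, 12, 3]
k=4: 3<12, vals[4] = 12+2 = 14 → [4, 8, 10, 12, 14]

[4, 8, 10, 12, 14]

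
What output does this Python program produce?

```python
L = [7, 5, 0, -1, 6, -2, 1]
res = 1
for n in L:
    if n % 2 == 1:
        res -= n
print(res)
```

n=7: odd, res = 1-7 = -6
n=5: odd, res = (-6)-5 = -11
n=0: not odd
n=-1: odd, res = (-11)-(-1) = -10
n=6: not odd
n=-2: not odd
n=1: odd, res = (-10)-1 = -11

-11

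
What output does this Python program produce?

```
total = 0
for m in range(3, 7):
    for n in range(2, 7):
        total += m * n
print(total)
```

360

m=3,n=2: total = 0+6 = 6
m=3,n=3: total = 6+9 = 15
m=3,n=4: total = 15+12 = 27
m=3,n=5: total = 27+15 = 42
m=3,n=6: total = 42+18 = 60
m=4,n=2: total = 60+8 = 68
m=4,n=3: total = 68+12 = 80
m=4,n=4: total = 80+16 = 96
m=4,n=5: total = 96+20 = 116
m=4,n=6: total = 116+24 = 140
m=5,n=2: total = 140+10 = 150
m=5,n=3: total = 150+15 = 165
m=5,n=4: total = 165+20 = 185
m=5,n=5: total = 185+25 = 210
m=5,n=6: total = 210+30 = 240
m=6,n=2: total = 240+12 = 252
m=6,n=3: total = 252+18 = 270
m=6,n=4: total = 270+24 = 294
m=6,n=5: total = 294+30 = 324
m=6,n=6: total = 324+36 = 360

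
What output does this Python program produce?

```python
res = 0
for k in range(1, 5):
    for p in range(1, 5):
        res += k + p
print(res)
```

k=1,p=1: res = 0+2 = 2
k=1,p=2: res = 2+3 = 5
k=1,p=3: res = 5+4 = 9
k=1,p=4: res = 9+5 = 14
k=2,p=1: res = 14+3 = 17
k=2,p=2: res = 17+4 = 21
k=2,p=3: res = 21+5 = 26
k=2,p=4: res = 26+6 = 32
k=3,p=1: res = 32+4 = 36
k=3,p=2: res = 36+5 = 41
k=3,p=3: res = 41+6 = 47
k=3,p=4: res = 47+7 = 54
k=4,p=1: res = 54+5 = 59
k=4,p=2: res = 59+6 = 65
k=4,p=3: res = 65+7 = 72
k=4,p=4: res = 72+8 = 80

80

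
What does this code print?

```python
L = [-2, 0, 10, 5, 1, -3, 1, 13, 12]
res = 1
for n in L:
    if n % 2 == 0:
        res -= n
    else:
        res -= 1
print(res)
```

n=-2: even, res = 1-(-2) = 3
n=0: even, res = 3-0 = 3
n=10: even, res = 3-10 = -7
n=5: not even, res = (-7)-1 = -8
n=1: not even, res = (-8)-1 = -9
n=-3: not even, res = (-9)-1 = -10
n=1: not even, res = (-10)-1 = -11
n=13: not even, res = (-11)-1 = -12
n=12: even, res = (-12)-12 = -24

-24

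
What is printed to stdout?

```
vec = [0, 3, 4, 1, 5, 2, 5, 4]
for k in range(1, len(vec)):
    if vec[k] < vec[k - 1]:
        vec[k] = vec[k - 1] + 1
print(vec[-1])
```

8

k=1: 3>=0, unchanged → [0, 3, 4, 1, 5, 2, 5, 4]
k=2: 4>=3, unchanged → [0, 3, 4, 1, 5, 2, 5, 4]
k=3: 1<4, vec[3] = 4+1 = 5 → [0, 3, 4, 5, 5, 2, 5, 4]
k=4: 5>=5, unchanged → [0, 3, 4, 5, 5, 2, 5, 4]
k=5: 2<5, vec[5] = 5+1 = 6 → [0, 3, 4, 5, 5, 6, 5, 4]
k=6: 5<6, vec[6] = 6+1 = 7 → [0, 3, 4, 5, 5, 6, 7, 4]
k=7: 4<7, vec[7] = 7+1 = 8 → [0, 3, 4, 5, 5, 6, 7, 8]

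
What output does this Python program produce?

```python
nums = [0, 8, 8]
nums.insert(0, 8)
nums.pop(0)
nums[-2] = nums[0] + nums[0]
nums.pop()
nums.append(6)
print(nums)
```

insert 8 at 0 → [8, 0, 8, 8]
pop(0) removes 8 → [0, 8, 8]
nums[-2] = nums[0]+nums[0] = 0+0 = 0 → [0, 0, 8]
pop() removes 8 → [0, 0]
append 6 → [0, 0, 6]

[0, 0, 6]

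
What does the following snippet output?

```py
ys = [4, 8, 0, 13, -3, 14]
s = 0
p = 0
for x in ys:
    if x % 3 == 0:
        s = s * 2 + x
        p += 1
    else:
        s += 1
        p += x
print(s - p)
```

-33

x=4: not %3==0, s = 0+1 = 1; p=4
x=8: not %3==0, s = 1+1 = 2; p=12
x=0: %3==0, s = 2*2+0 = 4; p=13
x=13: not %3==0, s = 4+1 = 5; p=26
x=-3: %3==0, s = 5*2+(-3) = 7; p=27
x=14: not %3==0, s = 7+1 = 8; p=41
s-p = 8-41 = -33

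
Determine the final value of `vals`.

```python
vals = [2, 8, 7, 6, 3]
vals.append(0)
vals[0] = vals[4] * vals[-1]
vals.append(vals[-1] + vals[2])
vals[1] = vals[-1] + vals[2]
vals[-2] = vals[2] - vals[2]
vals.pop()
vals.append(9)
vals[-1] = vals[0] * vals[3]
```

[0, 14, 7, 6, 3, 0, 0]

append 0 → [2, 8, 7, 6, 3, 0]
vals[0] = vals[4]*vals[-1] = 3*0 = 0 → [0, 8, 7, 6, 3, 0]
append vals[-1]+vals[2] = 0+7 = 7 → [0, 8, 7, 6, 3, 0, 7]
vals[1] = vals[-1]+vals[2] = 7+7 = 14 → [0, 14, 7, 6, 3, 0, 7]
vals[-2] = vals[2]-vals[2] = 7-7 = 0 → [0, 14, 7, 6, 3, 0, 7]
pop() removes 7 → [0, 14, 7, 6, 3, 0]
append 9 → [0, 14, 7, 6, 3, 0, 9]
vals[-1] = vals[0]*vals[3] = 0*6 = 0 → [0, 14, 7, 6, 3, 0, 0]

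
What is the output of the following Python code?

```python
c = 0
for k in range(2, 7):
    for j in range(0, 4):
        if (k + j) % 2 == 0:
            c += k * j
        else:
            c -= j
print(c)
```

40

k=2,j=0: even sum, c = 0+0 = 0
k=2,j=1: odd sum, c = 0-1 = -1
k=2,j=2: even sum, c = (-1)+4 = 3
k=2,j=3: odd sum, c = 3-3 = 0
k=3,j=0: odd sum, c = 0-0 = 0
k=3,j=1: even sum, c = 0+3 = 3
k=3,j=2: odd sum, c = 3-2 = 1
k=3,j=3: even sum, c = 1+9 = 10
k=4,j=0: even sum, c = 10+0 = 10
k=4,j=1: odd sum, c = 10-1 = 9
k=4,j=2: even sum, c = 9+8 = 17
k=4,j=3: odd sum, c = 17-3 = 14
k=5,j=0: odd sum, c = 14-0 = 14
k=5,j=1: even sum, c = 14+5 = 19
k=5,j=2: odd sum, c = 19-2 = 17
k=5,j=3: even sum, c = 17+15 = 32
k=6,j=0: even sum, c = 32+0 = 32
k=6,j=1: odd sum, c = 32-1 = 31
k=6,j=2: even sum, c = 31+12 = 43
k=6,j=3: odd sum, c = 43-3 = 40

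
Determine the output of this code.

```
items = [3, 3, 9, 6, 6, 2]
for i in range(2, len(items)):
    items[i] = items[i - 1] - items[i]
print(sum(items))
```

-50

i=2: items[2] = 3-9 = -6 → [3, 3, -6, 6, 6, 2]
i=3: items[3] = (-6)-6 = -12 → [3, 3, -6, -12, 6, 2]
i=4: items[4] = (-12)-6 = -18 → [3, 3, -6, -12, -18, 2]
i=5: items[5] = (-18)-2 = -20 → [3, 3, -6, -12, -18, -20]
sum = -50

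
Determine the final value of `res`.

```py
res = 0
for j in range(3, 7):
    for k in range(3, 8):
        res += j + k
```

190

j=3,k=3: res = 0+6 = 6
j=3,k=4: res = 6+7 = 13
j=3,k=5: res = 13+8 = 21
j=3,k=6: res = 21+9 = 30
j=3,k=7: res = 30+10 = 40
j=4,k=3: res = 40+7 = 47
j=4,k=4: res = 47+8 = 55
j=4,k=5: res = 55+9 = 64
j=4,k=6: res = 64+10 = 74
j=4,k=7: res = 74+11 = 85
j=5,k=3: res = 85+8 = 93
j=5,k=4: res = 93+9 = 102
j=5,k=5: res = 102+10 = 112
j=5,k=6: res = 112+11 = 123
j=5,k=7: res = 123+12 = 135
j=6,k=3: res = 135+9 = 144
j=6,k=4: res = 144+10 = 154
j=6,k=5: res = 154+11 = 165
j=6,k=6: res = 165+12 = 177
j=6,k=7: res = 177+13 = 190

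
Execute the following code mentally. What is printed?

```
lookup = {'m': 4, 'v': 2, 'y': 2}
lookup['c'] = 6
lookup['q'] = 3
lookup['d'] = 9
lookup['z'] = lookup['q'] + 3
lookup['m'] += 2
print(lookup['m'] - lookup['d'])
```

lookup['c'] = 6 → {'m': 4, 'v': 2, 'y': 2, 'c': 6}
lookup['q'] = 3 → {'m': 4, 'v': 2, 'y': 2, 'c': 6, 'q': 3}
lookup['d'] = 9 → {'m': 4, 'v': 2, 'y': 2, 'c': 6, 'q': 3, 'd': 9}
lookup['z'] = lookup['q']+3 = 6 → {'m': 4, 'v': 2, 'y': 2, 'c': 6, 'q': 3, 'd': 9, 'z': 6}
lookup['m'] = 4+2 = 6 → {'m': 6, 'v': 2, 'y': 2, 'c': 6, 'q': 3, 'd': 9, 'z': 6}
lookup['m']-lookup['d'] = 6-9 = -3

-3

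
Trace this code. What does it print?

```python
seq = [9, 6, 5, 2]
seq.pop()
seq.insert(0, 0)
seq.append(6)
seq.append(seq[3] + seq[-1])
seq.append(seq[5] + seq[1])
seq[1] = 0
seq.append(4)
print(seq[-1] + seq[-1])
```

8

pop() removes 2 → [9, 6, 5]
insert 0 at 0 → [0, 9, 6, 5]
append 6 → [0, 9, 6, 5, 6]
append seq[3]+seq[-1] = 5+6 = 11 → [0, 9, 6, 5, 6, 11]
append seq[5]+seq[1] = 11+9 = 20 → [0, 9, 6, 5, 6, 11, 20]
seq[1] = 0 → [0, 0, 6, 5, 6, 11, 20]
append 4 → [0, 0, 6, 5, 6, 11, 20, 4]
seq[-1]+seq[-1] = 4+4 = 8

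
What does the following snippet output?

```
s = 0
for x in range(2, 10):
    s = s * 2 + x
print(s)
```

757

x=2: s = 0*2+2 = 2
x=3: s = 2*2+3 = 7
x=4: s = 7*2+4 = 18
x=5: s = 18*2+5 = 41
x=6: s = 41*2+6 = 88
x=7: s = 88*2+7 = 183
x=8: s = 183*2+8 = 374
x=9: s = 374*2+9 = 757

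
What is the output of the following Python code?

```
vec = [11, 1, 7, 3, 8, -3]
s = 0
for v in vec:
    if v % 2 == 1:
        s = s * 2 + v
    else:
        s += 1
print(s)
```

v=11: odd, s = 0*2+11 = 11
v=1: odd, s = 11*2+1 = 23
v=7: odd, s = 23*2+7 = 53
v=3: odd, s = 53*2+3 = 109
v=8: not odd, s = 109+1 = 110
v=-3: odd, s = 110*2+(-3) = 217

217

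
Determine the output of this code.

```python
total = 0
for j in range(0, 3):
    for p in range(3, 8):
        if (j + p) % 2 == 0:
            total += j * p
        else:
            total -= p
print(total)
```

-5

j=0,p=3: odd sum, total = 0-3 = -3
j=0,p=4: even sum, total = (-3)+0 = -3
j=0,p=5: odd sum, total = (-3)-5 = -8
j=0,p=6: even sum, total = (-8)+0 = -8
j=0,p=7: odd sum, total = (-8)-7 = -15
j=1,p=3: even sum, total = (-15)+3 = -12
j=1,p=4: odd sum, total = (-12)-4 = -16
j=1,p=5: even sum, total = (-16)+5 = -11
j=1,p=6: odd sum, total = (-11)-6 = -17
j=1,p=7: even sum, total = (-17)+7 = -10
j=2,p=3: odd sum, total = (-10)-3 = -13
j=2,p=4: even sum, total = (-13)+8 = -5
j=2,p=5: odd sum, total = (-5)-5 = -10
j=2,p=6: even sum, total = (-10)+12 = 2
j=2,p=7: odd sum, total = 2-7 = -5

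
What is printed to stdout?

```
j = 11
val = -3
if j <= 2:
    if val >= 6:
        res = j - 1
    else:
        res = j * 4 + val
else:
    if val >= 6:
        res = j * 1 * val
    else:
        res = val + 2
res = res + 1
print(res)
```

j=11, val=-3
j <= 2 is False; val >= 6 is False
→ res = val + 2 = -1
res = (-1)+1 = 0

0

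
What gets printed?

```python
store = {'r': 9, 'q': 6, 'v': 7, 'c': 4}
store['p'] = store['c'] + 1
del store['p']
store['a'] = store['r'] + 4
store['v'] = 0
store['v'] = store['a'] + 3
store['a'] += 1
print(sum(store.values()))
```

store['p'] = store['c']+1 = 5 → {'r': 9, 'q': 6, 'v': 7, 'c': 4, 'p': 5}
del 'p' → {'r': 9, 'q': 6, 'v': 7, 'c': 4}
store['a'] = store['r']+4 = 13 → {'r': 9, 'q': 6, 'v': 7, 'c': 4, 'a': 13}
store['v'] = 0 → {'r': 9, 'q': 6, 'v': 0, 'c': 4, 'a': 13}
store['v'] = store['a']+3 = 16 → {'r': 9, 'q': 6, 'v': 16, 'c': 4, 'a': 13}
store['a'] = 13+1 = 14 → {'r': 9, 'q': 6, 'v': 16, 'c': 4, 'a': 14}
sum of values = 49

49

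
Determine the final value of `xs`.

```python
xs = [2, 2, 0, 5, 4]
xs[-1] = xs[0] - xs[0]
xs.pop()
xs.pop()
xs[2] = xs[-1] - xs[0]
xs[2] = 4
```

xs[-1] = xs[0]-xs[0] = 2-2 = 0 → [2, 2, 0, 5, 0]
pop() removes 0 → [2, 2, 0, 5]
pop() removes 5 → [2, 2, 0]
xs[2] = xs[-1]-xs[0] = 0-2 = -2 → [2, 2, -2]
xs[2] = 4 → [2, 2, 4]

[2, 2, 4]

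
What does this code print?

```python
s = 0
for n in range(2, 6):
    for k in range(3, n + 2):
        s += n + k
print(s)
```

n=2,k=3: s = 0+5 = 5
n=3,k=3: s = 5+6 = 11
n=3,k=4: s = 11+7 = 18
n=4,k=3: s = 18+7 = 25
n=4,k=4: s = 25+8 = 33
n=4,k=5: s = 33+9 = 42
n=5,k=3: s = 42+8 = 50
n=5,k=4: s = 50+9 = 59
n=5,k=5: s = 59+10 = 69
n=5,k=6: s = 69+11 = 80

80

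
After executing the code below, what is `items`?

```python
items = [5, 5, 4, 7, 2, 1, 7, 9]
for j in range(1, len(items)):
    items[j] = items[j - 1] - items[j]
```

[5, 0, -4, -11, -13, -14, -21, -30]

j=1: items[1] = 5-5 = 0 → [5, 0, 4, 7, 2, 1, 7, 9]
j=2: items[2] = 0-4 = -4 → [5, 0, -4, 7, 2, 1, 7, 9]
j=3: items[3] = (-4)-7 = -11 → [5, 0, -4, -11, 2, 1, 7, 9]
j=4: items[4] = (-11)-2 = -13 → [5, 0, -4, -11, -13, 1, 7, 9]
j=5: items[5] = (-13)-1 = -14 → [5, 0, -4, -11, -13, -14, 7, 9]
j=6: items[6] = (-14)-7 = -21 → [5, 0, -4, -11, -13, -14, -21, 9]
j=7: items[7] = (-21)-9 = -30 → [5, 0, -4, -11, -13, -14, -21, -30]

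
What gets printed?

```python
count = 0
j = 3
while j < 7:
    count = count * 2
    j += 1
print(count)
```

0

j=3: count = 0*2 = 0
j=4: count = 0*2 = 0
j=5: count = 0*2 = 0
j=6: count = 0*2 = 0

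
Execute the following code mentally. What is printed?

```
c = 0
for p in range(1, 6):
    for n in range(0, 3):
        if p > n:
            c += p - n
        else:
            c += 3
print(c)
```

40

p=1,n=0: 1>0, c = 0+1 = 1
p=1,n=1: not 1>1, c = 1+3 = 4
p=1,n=2: not 1>2, c = 4+3 = 7
p=2,n=0: 2>0, c = 7+2 = 9
p=2,n=1: 2>1, c = 9+1 = 10
p=2,n=2: not 2>2, c = 10+3 = 13
p=3,n=0: 3>0, c = 13+3 = 16
p=3,n=1: 3>1, c = 16+2 = 18
p=3,n=2: 3>2, c = 18+1 = 19
p=4,n=0: 4>0, c = 19+4 = 23
p=4,n=1: 4>1, c = 23+3 = 26
p=4,n=2: 4>2, c = 26+2 = 28
p=5,n=0: 5>0, c = 28+5 = 33
p=5,n=1: 5>1, c = 33+4 = 37
p=5,n=2: 5>2, c = 37+3 = 40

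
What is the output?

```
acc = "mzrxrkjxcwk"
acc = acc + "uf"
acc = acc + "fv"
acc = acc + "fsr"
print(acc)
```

mzrxrkjxcwkuffvfsr

+ 'uf' → 'mzrxrkjxcwkuf'
+ 'fv' → 'mzrxrkjxcwkuffv'
+ 'fsr' → 'mzrxrkjxcwkuffvfsr'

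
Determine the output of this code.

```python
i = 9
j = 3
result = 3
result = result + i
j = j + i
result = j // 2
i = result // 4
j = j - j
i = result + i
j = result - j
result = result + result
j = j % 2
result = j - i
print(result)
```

result = 3+9 = 12
j = 3+9 = 12
result = 12//2 = 6
i = 6//4 = 1
j = 12-12 = 0
i = 6+1 = 7
j = 6-0 = 6
result = 6+6 = 12
j = 6%2 = 0
result = 0-7 = -7

-7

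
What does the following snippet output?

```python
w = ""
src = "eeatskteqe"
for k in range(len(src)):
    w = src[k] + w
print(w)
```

eqetkstaee

k=0: prepend 'e' → 'e'
k=1: prepend 'e' → 'ee'
k=2: prepend 'a' → 'aee'
k=3: prepend 't' → 'taee'
k=4: prepend 's' → 'staee'
k=5: prepend 'k' → 'kstaee'
k=6: prepend 't' → 'tkstaee'
k=7: prepend 'e' → 'etkstaee'
k=8: prepend 'q' → 'qetkstaee'
k=9: prepend 'e' → 'eqetkstaee'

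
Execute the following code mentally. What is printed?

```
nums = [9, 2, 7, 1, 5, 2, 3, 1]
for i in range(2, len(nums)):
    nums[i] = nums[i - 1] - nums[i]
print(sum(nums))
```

i=2: nums[2] = 2-7 = -5 → [9, 2, -5, 1, 5, 2, 3, 1]
i=3: nums[3] = (-5)-1 = -6 → [9, 2, -5, -6, 5, 2, 3, 1]
i=4: nums[4] = (-6)-5 = -11 → [9, 2, -5, -6, -11, 2, 3, 1]
i=5: nums[5] = (-11)-2 = -13 → [9, 2, -5, -6, -11, -13, 3, 1]
i=6: nums[6] = (-13)-3 = -16 → [9, 2, -5, -6, -11, -13, -16, 1]
i=7: nums[7] = (-16)-1 = -17 → [9, 2, -5, -6, -11, -13, -16, -17]
sum = -57

-57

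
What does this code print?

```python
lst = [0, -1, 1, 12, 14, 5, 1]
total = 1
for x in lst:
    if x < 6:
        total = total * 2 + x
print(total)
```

39

x=0: <6, total = 1*2+0 = 2
x=-1: <6, total = 2*2+(-1) = 3
x=1: <6, total = 3*2+1 = 7
x=12: not <6
x=14: not <6
x=5: <6, total = 7*2+5 = 19
x=1: <6, total = 19*2+1 = 39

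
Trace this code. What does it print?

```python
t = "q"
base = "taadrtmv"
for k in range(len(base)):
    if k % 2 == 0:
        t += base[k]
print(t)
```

qtarm

k=0: add 't' → 'qt'
k=1: skip
k=2: add 'a' → 'qta'
k=3: skip
k=4: add 'r' → 'qtar'
k=5: skip
k=6: add 'm' → 'qtarm'
k=7: skip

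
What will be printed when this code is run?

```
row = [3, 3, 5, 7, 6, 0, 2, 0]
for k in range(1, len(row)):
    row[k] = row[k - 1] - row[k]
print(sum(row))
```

k=1: row[1] = 3-3 = 0 → [3, 0, 5, 7, 6, 0, 2, 0]
k=2: row[2] = 0-5 = -5 → [3, 0, -5, 7, 6, 0, 2, 0]
k=3: row[3] = (-5)-7 = -12 → [3, 0, -5, -12, 6, 0, 2, 0]
k=4: row[4] = (-12)-6 = -18 → [3, 0, -5, -12, -18, 0, 2, 0]
k=5: row[5] = (-18)-0 = -18 → [3, 0, -5, -12, -18, -18, 2, 0]
k=6: row[6] = (-18)-2 = -20 → [3, 0, -5, -12, -18, -18, -20, 0]
k=7: row[7] = (-20)-0 = -20 → [3, 0, -5, -12, -18, -18, -20, -20]
sum = -90

-90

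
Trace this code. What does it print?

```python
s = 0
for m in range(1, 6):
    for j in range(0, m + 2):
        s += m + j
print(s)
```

m=1,j=0: s = 0+1 = 1
m=1,j=1: s = 1+2 = 3
m=1,j=2: s = 3+3 = 6
m=2,j=0: s = 6+2 = 8
m=2,j=1: s = 8+3 = 11
m=2,j=2: s = 11+4 = 15
m=2,j=3: s = 15+5 = 20
m=3,j=0: s = 20+3 = 23
m=3,j=1: s = 23+4 = 27
m=3,j=2: s = 27+5 = 32
m=3,j=3: s = 32+6 = 38
m=3,j=4: s = 38+7 = 45
m=4,j=0: s = 45+4 = 49
m=4,j=1: s = 49+5 = 54
m=4,j=2: s = 54+6 = 60
m=4,j=3: s = 60+7 = 67
m=4,j=4: s = 67+8 = 75
m=4,j=5: s = 75+9 = 84
m=5,j=0: s = 84+5 = 89
m=5,j=1: s = 89+6 = 95
m=5,j=2: s = 95+7 = 102
m=5,j=3: s = 102+8 = 110
m=5,j=4: s = 110+9 = 119
m=5,j=5: s = 119+10 = 129
m=5,j=6: s = 129+11 = 140

140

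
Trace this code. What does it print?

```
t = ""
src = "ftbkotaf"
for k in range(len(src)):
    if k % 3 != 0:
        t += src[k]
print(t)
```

tbotf

k=0: skip
k=1: add 't' → 't'
k=2: add 'b' → 'tb'
k=3: skip
k=4: add 'o' → 'tbo'
k=5: add 't' → 'tbot'
k=6: skip
k=7: add 'f' → 'tbotf'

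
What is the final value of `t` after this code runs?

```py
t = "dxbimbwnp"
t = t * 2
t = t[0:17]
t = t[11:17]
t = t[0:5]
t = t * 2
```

'bimbwbimbw'

repeat ×2 → 'dxbimbwnpdxbimbwnp'
slice [0:17] → 'dxbimbwnpdxbimbwn'
slice [11:17] → 'bimbwn'
slice [0:5] → 'bimbw'
repeat ×2 → 'bimbwbimbw'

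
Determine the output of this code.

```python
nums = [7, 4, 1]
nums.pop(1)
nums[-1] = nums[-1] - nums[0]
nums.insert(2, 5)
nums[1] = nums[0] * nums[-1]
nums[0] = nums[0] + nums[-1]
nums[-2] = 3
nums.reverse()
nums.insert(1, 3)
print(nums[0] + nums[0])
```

10

pop(1) removes 4 → [7, 1]
nums[-1] = nums[-1]-nums[0] = 1-7 = -6 → [7, -6]
insert 5 at 2 → [7, -6, 5]
nums[1] = nums[0]*nums[-1] = 7*5 = 35 → [7, 35, 5]
nums[0] = nums[0]+nums[-1] = 7+5 = 12 → [12, 35, 5]
nums[-2] = 3 → [12, 3, 5]
reverse → [5, 3, 12]
insert 3 at 1 → [5, 3, 3, 12]
nums[0]+nums[0] = 5+5 = 10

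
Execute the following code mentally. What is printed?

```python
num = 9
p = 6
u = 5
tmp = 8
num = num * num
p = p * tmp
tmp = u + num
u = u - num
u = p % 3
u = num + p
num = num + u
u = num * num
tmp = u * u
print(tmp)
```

num = 9*9 = 81
p = 6*8 = 48
tmp = 5+81 = 86
u = 5-81 = -76
u = 48%3 = 0
u = 81+48 = 129
num = 81+129 = 210
u = 210*210 = 44100
tmp = 44100*44100 = 1944810000

1944810000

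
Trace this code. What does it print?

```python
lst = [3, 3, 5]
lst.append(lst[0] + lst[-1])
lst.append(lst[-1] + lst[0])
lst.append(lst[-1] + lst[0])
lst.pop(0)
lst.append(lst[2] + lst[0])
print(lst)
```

[3, 5, 8, 11, 14, 11]

append lst[0]+lst[-1] = 3+5 = 8 → [3, 3, 5, 8]
append lst[-1]+lst[0] = 8+3 = 11 → [3, 3, 5, 8, 11]
append lst[-1]+lst[0] = 11+3 = 14 → [3, 3, 5, 8, 11, 14]
pop(0) removes 3 → [3, 5, 8, 11, 14]
append lst[2]+lst[0] = 8+3 = 11 → [3, 5, 8, 11, 14, 11]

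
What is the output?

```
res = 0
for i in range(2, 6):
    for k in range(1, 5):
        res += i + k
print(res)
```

i=2,k=1: res = 0+3 = 3
i=2,k=2: res = 3+4 = 7
i=2,k=3: res = 7+5 = 12
i=2,k=4: res = 12+6 = 18
i=3,k=1: res = 18+4 = 22
i=3,k=2: res = 22+5 = 27
i=3,k=3: res = 27+6 = 33
i=3,k=4: res = 33+7 = 40
i=4,k=1: res = 40+5 = 45
i=4,k=2: res = 45+6 = 51
i=4,k=3: res = 51+7 = 58
i=4,k=4: res = 58+8 = 66
i=5,k=1: res = 66+6 = 72
i=5,k=2: res = 72+7 = 79
i=5,k=3: res = 79+8 = 87
i=5,k=4: res = 87+9 = 96

96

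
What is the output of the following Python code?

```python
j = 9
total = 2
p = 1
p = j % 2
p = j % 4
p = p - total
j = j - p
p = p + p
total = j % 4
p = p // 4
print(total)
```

p = 9%2 = 1
p = 9%4 = 1
p = 1-2 = -1
j = 9-(-1) = 10
p = (-1)+(-1) = -2
total = 10%4 = 2
p = (-2)//4 = -1

2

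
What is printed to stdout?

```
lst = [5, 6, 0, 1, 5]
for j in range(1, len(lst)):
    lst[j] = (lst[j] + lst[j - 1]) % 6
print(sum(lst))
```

20

j=1: lst[1] = (6+5)%6 = 5 → [5, 5, 0, 1, 5]
j=2: lst[2] = (0+5)%6 = 5 → [5, 5, 5, 1, 5]
j=3: lst[3] = (1+5)%6 = 0 → [5, 5, 5, 0, 5]
j=4: lst[4] = (5+0)%6 = 5 → [5, 5, 5, 0, 5]
sum = 20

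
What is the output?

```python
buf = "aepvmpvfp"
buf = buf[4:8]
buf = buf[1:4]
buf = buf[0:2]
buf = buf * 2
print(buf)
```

pvpv

slice [4:8] → 'mpvf'
slice [1:4] → 'pvf'
slice [0:2] → 'pv'
repeat ×2 → 'pvpv'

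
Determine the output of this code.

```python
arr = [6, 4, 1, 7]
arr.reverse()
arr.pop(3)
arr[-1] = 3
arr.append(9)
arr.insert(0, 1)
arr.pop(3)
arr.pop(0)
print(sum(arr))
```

reverse → [7, 1, 4, 6]
pop(3) removes 6 → [7, 1, 4]
arr[-1] = 3 → [7, 1, 3]
append 9 → [7, 1, 3, 9]
insert 1 at 0 → [1, 7, 1, 3, 9]
pop(3) removes 3 → [1, 7, 1, 9]
pop(0) removes 1 → [7, 1, 9]
sum = 17

17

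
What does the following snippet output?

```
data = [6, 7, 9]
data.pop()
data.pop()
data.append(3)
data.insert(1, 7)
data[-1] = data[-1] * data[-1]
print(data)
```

pop() removes 9 → [6, 7]
pop() removes 7 → [6]
append 3 → [6, 3]
insert 7 at 1 → [6, 7, 3]
data[-1] = data[-1]*data[-1] = 3*3 = 9 → [6, 7, 9]

[6, 7, 9]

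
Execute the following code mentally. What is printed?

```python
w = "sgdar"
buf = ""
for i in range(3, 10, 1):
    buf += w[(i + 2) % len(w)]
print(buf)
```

i=3: add w[0]='s' → 's'
i=4: add w[1]='g' → 'sg'
i=5: add w[2]='d' → 'sgd'
i=6: add w[3]='a' → 'sgda'
i=7: add w[4]='r' → 'sgdar'
i=8: add w[0]='s' → 'sgdars'
i=9: add w[1]='g' → 'sgdarsg'

sgdarsg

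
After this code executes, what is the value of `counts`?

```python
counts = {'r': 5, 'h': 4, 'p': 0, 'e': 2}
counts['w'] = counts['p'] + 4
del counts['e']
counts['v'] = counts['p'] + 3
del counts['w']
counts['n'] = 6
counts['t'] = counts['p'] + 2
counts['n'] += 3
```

{'r': 5, 'h': 4, 'p': 0, 'v': 3, 'n': 9, 't': 2}

counts['w'] = counts['p']+4 = 4 → {'r': 5, 'h': 4, 'p': 0, 'e': 2, 'w': 4}
del 'e' → {'r': 5, 'h': 4, 'p': 0, 'w': 4}
counts['v'] = counts['p']+3 = 3 → {'r': 5, 'h': 4, 'p': 0, 'w': 4, 'v': 3}
del 'w' → {'r': 5, 'h': 4, 'p': 0, 'v': 3}
counts['n'] = 6 → {'r': 5, 'h': 4, 'p': 0, 'v': 3, 'n': 6}
counts['t'] = counts['p']+2 = 2 → {'r': 5, 'h': 4, 'p': 0, 'v': 3, 'n': 6, 't': 2}
counts['n'] = 6+3 = 9 → {'r': 5, 'h': 4, 'p': 0, 'v': 3, 'n': 9, 't': 2}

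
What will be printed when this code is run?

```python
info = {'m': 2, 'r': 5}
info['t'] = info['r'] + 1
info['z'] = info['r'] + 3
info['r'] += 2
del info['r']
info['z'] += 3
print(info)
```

{'m': 2, 't': 6, 'z': 11}

info['t'] = info['r']+1 = 6 → {'m': 2, 'r': 5, 't': 6}
info['z'] = info['r']+3 = 8 → {'m': 2, 'r': 5, 't': 6, 'z': 8}
info['r'] = 5+2 = 7 → {'m': 2, 'r': 7, 't': 6, 'z': 8}
del 'r' → {'m': 2, 't': 6, 'z': 8}
info['z'] = 8+3 = 11 → {'m': 2, 't': 6, 'z': 11}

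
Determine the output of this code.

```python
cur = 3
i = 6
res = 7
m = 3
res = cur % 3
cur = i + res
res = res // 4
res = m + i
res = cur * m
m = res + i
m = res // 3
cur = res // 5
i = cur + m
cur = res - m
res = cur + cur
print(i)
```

9

res = 3%3 = 0
cur = 6+0 = 6
res = 0//4 = 0
res = 3+6 = 9
res = 6*3 = 18
m = 18+6 = 24
m = 18//3 = 6
cur = 18//5 = 3
i = 3+6 = 9
cur = 18-6 = 12
res = 12+12 = 24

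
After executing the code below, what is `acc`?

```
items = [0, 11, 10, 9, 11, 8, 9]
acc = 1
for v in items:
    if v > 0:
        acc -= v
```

-57

v=0: not >0
v=11: >0, acc = 1-11 = -10
v=10: >0, acc = (-10)-10 = -20
v=9: >0, acc = (-20)-9 = -29
v=11: >0, acc = (-29)-11 = -40
v=8: >0, acc = (-40)-8 = -48
v=9: >0, acc = (-48)-9 = -57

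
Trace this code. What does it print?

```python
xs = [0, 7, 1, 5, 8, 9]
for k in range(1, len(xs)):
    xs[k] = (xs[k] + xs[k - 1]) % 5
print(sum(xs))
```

k=1: xs[1] = (7+0)%5 = 2 → [0, 2, 1, 5, 8, 9]
k=2: xs[2] = (1+2)%5 = 3 → [0, 2, 3, 5, 8, 9]
k=3: xs[3] = (5+3)%5 = 3 → [0, 2, 3, 3, 8, 9]
k=4: xs[4] = (8+3)%5 = 1 → [0, 2, 3, 3, 1, 9]
k=5: xs[5] = (9+1)%5 = 0 → [0, 2, 3, 3, 1, 0]
sum = 9

9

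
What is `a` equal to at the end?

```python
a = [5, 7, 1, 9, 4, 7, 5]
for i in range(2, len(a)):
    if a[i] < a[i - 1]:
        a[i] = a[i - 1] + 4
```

[5, 7, 11, 15, 19, 23, 27]

i=2: 1<7, a[2] = 7+4 = 11 → [5, 7, 11, 9, 4, 7, 5]
i=3: 9<11, a[3] = 11+4 = 15 → [5, 7, 11, 15, 4, 7, 5]
i=4: 4<15, a[4] = 15+4 = 19 → [5, 7, 11, 15, 19, 7, 5]
i=5: 7<19, a[5] = 19+4 = 23 → [5, 7, 11, 15, 19, 23, 5]
i=6: 5<23, a[6] = 23+4 = 27 → [5, 7, 11, 15, 19, 23, 27]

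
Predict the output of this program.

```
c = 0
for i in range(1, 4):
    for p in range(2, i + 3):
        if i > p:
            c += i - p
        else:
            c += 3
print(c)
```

i=1,p=2: not 1>2, c = 0+3 = 3
i=1,p=3: not 1>3, c = 3+3 = 6
i=2,p=2: not 2>2, c = 6+3 = 9
i=2,p=3: not 2>3, c = 9+3 = 12
i=2,p=4: not 2>4, c = 12+3 = 15
i=3,p=2: 3>2, c = 15+1 = 16
i=3,p=3: not 3>3, c = 16+3 = 19
i=3,p=4: not 3>4, c = 19+3 = 22
i=3,p=5: not 3>5, c = 22+3 = 25

25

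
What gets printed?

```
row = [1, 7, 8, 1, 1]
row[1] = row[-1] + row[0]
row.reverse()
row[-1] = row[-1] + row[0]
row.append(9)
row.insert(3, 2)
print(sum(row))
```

25

row[1] = row[-1]+row[0] = 1+1 = 2 → [1, 2, 8, 1, 1]
reverse → [1, 1, 8, 2, 1]
row[-1] = row[-1]+row[0] = 1+1 = 2 → [1, 1, 8, 2, 2]
append 9 → [1, 1, 8, 2, 2, 9]
insert 2 at 3 → [1, 1, 8, 2, 2, 2, 9]
sum = 25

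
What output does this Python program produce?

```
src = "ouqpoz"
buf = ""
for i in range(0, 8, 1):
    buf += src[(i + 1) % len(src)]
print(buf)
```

uqpozouq

i=0: add src[1]='u' → 'u'
i=1: add src[2]='q' → 'uq'
i=2: add src[3]='p' → 'uqp'
i=3: add src[4]='o' → 'uqpo'
i=4: add src[5]='z' → 'uqpoz'
i=5: add src[0]='o' → 'uqpozo'
i=6: add src[1]='u' → 'uqpozou'
i=7: add src[2]='q' → 'uqpozouq'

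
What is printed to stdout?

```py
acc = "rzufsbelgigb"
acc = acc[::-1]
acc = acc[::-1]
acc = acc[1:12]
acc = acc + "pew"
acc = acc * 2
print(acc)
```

zufsbelgigbpewzufsbelgigbpew

reverse → 'bgiglebsfuzr'
reverse → 'rzufsbelgigb'
slice [1:12] → 'zufsbelgigb'
+ 'pew' → 'zufsbelgigbpew'
repeat ×2 → 'zufsbelgigbpewzufsbelgigbpew'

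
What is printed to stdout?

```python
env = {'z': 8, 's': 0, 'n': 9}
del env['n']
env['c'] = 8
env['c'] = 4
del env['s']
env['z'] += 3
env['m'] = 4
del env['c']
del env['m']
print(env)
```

del 'n' → {'z': 8, 's': 0}
env['c'] = 8 → {'z': 8, 's': 0, 'c': 8}
env['c'] = 4 → {'z': 8, 's': 0, 'c': 4}
del 's' → {'z': 8, 'c': 4}
env['z'] = 8+3 = 11 → {'z': 11, 'c': 4}
env['m'] = 4 → {'z': 11, 'c': 4, 'm': 4}
del 'c' → {'z': 11, 'm': 4}
del 'm' → {'z': 11}

{'z': 11}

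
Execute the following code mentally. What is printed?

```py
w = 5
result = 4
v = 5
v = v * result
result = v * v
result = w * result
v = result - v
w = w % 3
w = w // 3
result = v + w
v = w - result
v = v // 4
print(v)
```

-495

v = 5*4 = 20
result = 20*20 = 400
result = 5*400 = 2000
v = 2000-20 = 1980
w = 5%3 = 2
w = 2//3 = 0
result = 1980+0 = 1980
v = 0-1980 = -1980
v = (-1980)//4 = -495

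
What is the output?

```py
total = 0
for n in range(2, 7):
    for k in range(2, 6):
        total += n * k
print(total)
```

280

n=2,k=2: total = 0+4 = 4
n=2,k=3: total = 4+6 = 10
n=2,k=4: total = 10+8 = 18
n=2,k=5: total = 18+10 = 28
n=3,k=2: total = 28+6 = 34
n=3,k=3: total = 34+9 = 43
n=3,k=4: total = 43+12 = 55
n=3,k=5: total = 55+15 = 70
n=4,k=2: total = 70+8 = 78
n=4,k=3: total = 78+12 = 90
n=4,k=4: total = 90+16 = 106
n=4,k=5: total = 106+20 = 126
n=5,k=2: total = 126+10 = 136
n=5,k=3: total = 136+15 = 151
n=5,k=4: total = 151+20 = 171
n=5,k=5: total = 171+25 = 196
n=6,k=2: total = 196+12 = 208
n=6,k=3: total = 208+18 = 226
n=6,k=4: total = 226+24 = 250
n=6,k=5: total = 250+30 = 280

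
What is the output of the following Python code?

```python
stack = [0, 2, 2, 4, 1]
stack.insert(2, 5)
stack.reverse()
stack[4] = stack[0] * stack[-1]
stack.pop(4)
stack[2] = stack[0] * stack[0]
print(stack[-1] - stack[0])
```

-1

insert 5 at 2 → [0, 2, 5, 2, 4, 1]
reverse → [1, 4, 2, 5, 2, 0]
stack[4] = stack[0]*stack[-1] = 1*0 = 0 → [1, 4, 2, 5, 0, 0]
pop(4) removes 0 → [1, 4, 2, 5, 0]
stack[2] = stack[0]*stack[0] = 1*1 = 1 → [1, 4, 1, 5, 0]
stack[-1]-stack[0] = 0-1 = -1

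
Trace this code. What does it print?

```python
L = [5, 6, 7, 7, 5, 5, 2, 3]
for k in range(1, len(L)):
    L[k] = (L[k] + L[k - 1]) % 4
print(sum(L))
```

k=1: L[1] = (6+5)%4 = 3 → [5, 3, 7, 7, 5, 5, 2, 3]
k=2: L[2] = (7+3)%4 = 2 → [5, 3, 2, 7, 5, 5, 2, 3]
k=3: L[3] = (7+2)%4 = 1 → [5, 3, 2, 1, 5, 5, 2, 3]
k=4: L[4] = (5+1)%4 = 2 → [5, 3, 2, 1, 2, 5, 2, 3]
k=5: L[5] = (5+2)%4 = 3 → [5, 3, 2, 1, 2, 3, 2, 3]
k=6: L[6] = (2+3)%4 = 1 → [5, 3, 2, 1, 2, 3, 1, 3]
k=7: L[7] = (3+1)%4 = 0 → [5, 3, 2, 1, 2, 3, 1, 0]
sum = 17

17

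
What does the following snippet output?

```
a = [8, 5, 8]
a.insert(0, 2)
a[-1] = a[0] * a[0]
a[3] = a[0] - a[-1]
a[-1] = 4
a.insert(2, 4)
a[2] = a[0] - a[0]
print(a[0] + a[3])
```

7

insert 2 at 0 → [2, 8, 5, 8]
a[-1] = a[0]*a[0] = 2*2 = 4 → [2, 8, 5, 4]
a[3] = a[0]-a[-1] = 2-4 = -2 → [2, 8, 5, -2]
a[-1] = 4 → [2, 8, 5, 4]
insert 4 at 2 → [2, 8, 4, 5, 4]
a[2] = a[0]-a[0] = 2-2 = 0 → [2, 8, 0, 5, 4]
a[0]+a[3] = 2+5 = 7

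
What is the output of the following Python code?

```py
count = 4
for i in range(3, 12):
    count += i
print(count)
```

67

i=3: count = 4+3 = 7
i=4: count = 7+4 = 11
i=5: count = 11+5 = 16
i=6: count = 16+6 = 22
i=7: count = 22+7 = 29
i=8: count = 29+8 = 37
i=9: count = 37+9 = 46
i=10: count = 46+10 = 56
i=11: count = 56+11 = 67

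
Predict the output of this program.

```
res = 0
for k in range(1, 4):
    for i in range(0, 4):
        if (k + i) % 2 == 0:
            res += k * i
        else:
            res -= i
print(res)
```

k=1,i=0: odd sum, res = 0-0 = 0
k=1,i=1: even sum, res = 0+1 = 1
k=1,i=2: odd sum, res = 1-2 = -1
k=1,i=3: even sum, res = (-1)+3 = 2
k=2,i=0: even sum, res = 2+0 = 2
k=2,i=1: odd sum, res = 2-1 = 1
k=2,i=2: even sum, res = 1+4 = 5
k=2,i=3: odd sum, res = 5-3 = 2
k=3,i=0: odd sum, res = 2-0 = 2
k=3,i=1: even sum, res = 2+3 = 5
k=3,i=2: odd sum, res = 5-2 = 3
k=3,i=3: even sum, res = 3+9 = 12

12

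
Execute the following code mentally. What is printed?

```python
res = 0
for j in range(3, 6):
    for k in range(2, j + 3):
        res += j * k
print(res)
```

j=3,k=2: res = 0+6 = 6
j=3,k=3: res = 6+9 = 15
j=3,k=4: res = 15+12 = 27
j=3,k=5: res = 27+15 = 42
j=4,k=2: res = 42+8 = 50
j=4,k=3: res = 50+12 = 62
j=4,k=4: res = 62+16 = 78
j=4,k=5: res = 78+20 = 98
j=4,k=6: res = 98+24 = 122
j=5,k=2: res = 122+10 = 132
j=5,k=3: res = 132+15 = 147
j=5,k=4: res = 147+20 = 167
j=5,k=5: res = 167+25 = 192
j=5,k=6: res = 192+30 = 222
j=5,k=7: res = 222+35 = 257

257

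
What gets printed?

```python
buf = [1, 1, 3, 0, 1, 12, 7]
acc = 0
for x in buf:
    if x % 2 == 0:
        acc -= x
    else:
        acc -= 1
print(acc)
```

x=1: not even, acc = 0-1 = -1
x=1: not even, acc = (-1)-1 = -2
x=3: not even, acc = (-2)-1 = -3
x=0: even, acc = (-3)-0 = -3
x=1: not even, acc = (-3)-1 = -4
x=12: even, acc = (-4)-12 = -16
x=7: not even, acc = (-16)-1 = -17

-17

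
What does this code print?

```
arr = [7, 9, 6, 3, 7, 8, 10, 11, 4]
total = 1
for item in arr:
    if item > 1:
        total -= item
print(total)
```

item=7: >1, total = 1-7 = -6
item=9: >1, total = (-6)-9 = -15
item=6: >1, total = (-15)-6 = -21
item=3: >1, total = (-21)-3 = -24
item=7: >1, total = (-24)-7 = -31
item=8: >1, total = (-31)-8 = -39
item=10: >1, total = (-39)-10 = -49
item=11: >1, total = (-49)-11 = -60
item=4: >1, total = (-60)-4 = -64

-64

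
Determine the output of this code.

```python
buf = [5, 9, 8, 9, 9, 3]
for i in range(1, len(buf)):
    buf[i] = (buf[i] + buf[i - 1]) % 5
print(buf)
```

i=1: buf[1] = (9+5)%5 = 4 → [5, 4, 8, 9, 9, 3]
i=2: buf[2] = (8+4)%5 = 2 → [5, 4, 2, 9, 9, 3]
i=3: buf[3] = (9+2)%5 = 1 → [5, 4, 2, 1, 9, 3]
i=4: buf[4] = (9+1)%5 = 0 → [5, 4, 2, 1, 0, 3]
i=5: buf[5] = (3+0)%5 = 3 → [5, 4, 2, 1, 0, 3]

[5, 4, 2, 1, 0, 3]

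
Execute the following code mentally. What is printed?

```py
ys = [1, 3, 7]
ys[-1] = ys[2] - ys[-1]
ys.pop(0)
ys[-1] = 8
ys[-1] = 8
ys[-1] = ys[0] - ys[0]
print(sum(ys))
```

ys[-1] = ys[2]-ys[-1] = 7-7 = 0 → [1, 3, 0]
pop(0) removes 1 → [3, 0]
ys[-1] = 8 → [3, 8]
ys[-1] = 8 → [3, 8]
ys[-1] = ys[0]-ys[0] = 3-3 = 0 → [3, 0]
sum = 3

3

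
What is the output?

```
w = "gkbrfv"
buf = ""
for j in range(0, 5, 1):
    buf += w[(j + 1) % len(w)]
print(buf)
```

kbrfv

j=0: add w[1]='k' → 'k'
j=1: add w[2]='b' → 'kb'
j=2: add w[3]='r' → 'kbr'
j=3: add w[4]='f' → 'kbrf'
j=4: add w[5]='v' → 'kbrfv'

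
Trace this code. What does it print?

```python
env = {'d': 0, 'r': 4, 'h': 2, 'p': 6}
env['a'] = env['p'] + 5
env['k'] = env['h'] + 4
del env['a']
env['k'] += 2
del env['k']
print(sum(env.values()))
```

12

env['a'] = env['p']+5 = 11 → {'d': 0, 'r': 4, 'h': 2, 'p': 6, 'a': 11}
env['k'] = env['h']+4 = 6 → {'d': 0, 'r': 4, 'h': 2, 'p': 6, 'a': 11, 'k': 6}
del 'a' → {'d': 0, 'r': 4, 'h': 2, 'p': 6, 'k': 6}
env['k'] = 6+2 = 8 → {'d': 0, 'r': 4, 'h': 2, 'p': 6, 'k': 8}
del 'k' → {'d': 0, 'r': 4, 'h': 2, 'p': 6}
sum of values = 12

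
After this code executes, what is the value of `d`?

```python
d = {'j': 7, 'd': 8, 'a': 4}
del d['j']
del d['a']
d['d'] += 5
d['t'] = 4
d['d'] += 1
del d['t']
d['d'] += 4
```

del 'j' → {'d': 8, 'a': 4}
del 'a' → {'d': 8}
d['d'] = 8+5 = 13 → {'d': 13}
d['t'] = 4 → {'d': 13, 't': 4}
d['d'] = 13+1 = 14 → {'d': 14, 't': 4}
del 't' → {'d': 14}
d['d'] = 14+4 = 18 → {'d': 18}

{'d': 18}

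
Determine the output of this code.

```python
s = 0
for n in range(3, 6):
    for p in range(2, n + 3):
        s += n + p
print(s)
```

123

n=3,p=2: s = 0+5 = 5
n=3,p=3: s = 5+6 = 11
n=3,p=4: s = 11+7 = 18
n=3,p=5: s = 18+8 = 26
n=4,p=2: s = 26+6 = 32
n=4,p=3: s = 32+7 = 39
n=4,p=4: s = 39+8 = 47
n=4,p=5: s = 47+9 = 56
n=4,p=6: s = 56+10 = 66
n=5,p=2: s = 66+7 = 73
n=5,p=3: s = 73+8 = 81
n=5,p=4: s = 81+9 = 90
n=5,p=5: s = 90+10 = 100
n=5,p=6: s = 100+11 = 111
n=5,p=7: s = 111+12 = 123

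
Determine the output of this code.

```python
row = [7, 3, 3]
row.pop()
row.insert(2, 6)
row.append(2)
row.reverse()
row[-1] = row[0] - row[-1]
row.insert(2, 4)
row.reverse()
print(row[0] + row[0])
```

pop() removes 3 → [7, 3]
insert 6 at 2 → [7, 3, 6]
append 2 → [7, 3, 6, 2]
reverse → [2, 6, 3, 7]
row[-1] = row[0]-row[-1] = 2-7 = -5 → [2, 6, 3, -5]
insert 4 at 2 → [2, 6, 4, 3, -5]
reverse → [-5, 3, 4, 6, 2]
row[0]+row[0] = (-5)+(-5) = -10

-10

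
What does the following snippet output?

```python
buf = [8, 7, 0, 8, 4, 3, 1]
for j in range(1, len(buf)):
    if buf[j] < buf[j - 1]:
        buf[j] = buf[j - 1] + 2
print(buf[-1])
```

j=1: 7<8, buf[1] = 8+2 = 10 → [8, 10, 0, 8, 4, 3, 1]
j=2: 0<10, buf[2] = 10+2 = 12 → [8, 10, 12, 8, 4, 3, 1]
j=3: 8<12, buf[3] = 12+2 = 14 → [8, 10, 12, 14, 4, 3, 1]
j=4: 4<14, buf[4] = 14+2 = 16 → [8, 10, 12, 14, 16, 3, 1]
j=5: 3<16, buf[5] = 16+2 = 18 → [8, 10, 12, 14, 16, 18, 1]
j=6: 1<18, buf[6] = 18+2 = 20 → [8, 10, 12, 14, 16, 18, 20]

20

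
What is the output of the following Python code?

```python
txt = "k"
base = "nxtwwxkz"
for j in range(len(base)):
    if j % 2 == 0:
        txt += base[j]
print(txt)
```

j=0: add 'n' → 'kn'
j=1: skip
j=2: add 't' → 'knt'
j=3: skip
j=4: add 'w' → 'kntw'
j=5: skip
j=6: add 'k' → 'kntwk'
j=7: skip

kntwk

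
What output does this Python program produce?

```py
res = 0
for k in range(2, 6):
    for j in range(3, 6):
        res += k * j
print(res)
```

k=2,j=3: res = 0+6 = 6
k=2,j=4: res = 6+8 = 14
k=2,j=5: res = 14+10 = 24
k=3,j=3: res = 24+9 = 33
k=3,j=4: res = 33+12 = 45
k=3,j=5: res = 45+15 = 60
k=4,j=3: res = 60+12 = 72
k=4,j=4: res = 72+16 = 88
k=4,j=5: res = 88+20 = 108
k=5,j=3: res = 108+15 = 123
k=5,j=4: res = 123+20 = 143
k=5,j=5: res = 143+25 = 168

168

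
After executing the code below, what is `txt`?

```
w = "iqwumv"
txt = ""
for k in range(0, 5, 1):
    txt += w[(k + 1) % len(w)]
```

k=0: add w[1]='q' → 'q'
k=1: add w[2]='w' → 'qw'
k=2: add w[3]='u' → 'qwu'
k=3: add w[4]='m' → 'qwum'
k=4: add w[5]='v' → 'qwumv'

'qwumv'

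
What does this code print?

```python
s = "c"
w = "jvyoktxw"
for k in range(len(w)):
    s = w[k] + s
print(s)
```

wxtkoyvjc

k=0: prepend 'j' → 'jc'
k=1: prepend 'v' → 'vjc'
k=2: prepend 'y' → 'yvjc'
k=3: prepend 'o' → 'oyvjc'
k=4: prepend 'k' → 'koyvjc'
k=5: prepend 't' → 'tkoyvjc'
k=6: prepend 'x' → 'xtkoyvjc'
k=7: prepend 'w' → 'wxtkoyvjc'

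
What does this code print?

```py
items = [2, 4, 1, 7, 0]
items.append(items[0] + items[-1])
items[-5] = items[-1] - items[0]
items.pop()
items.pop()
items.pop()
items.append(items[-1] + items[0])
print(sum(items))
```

6

append items[0]+items[-1] = 2+0 = 2 → [2, 4, 1, 7, 0, 2]
items[-5] = items[-1]-items[0] = 2-2 = 0 → [2, 0, 1, 7, 0, 2]
pop() removes 2 → [2, 0, 1, 7, 0]
pop() removes 0 → [2, 0, 1, 7]
pop() removes 7 → [2, 0, 1]
append items[-1]+items[0] = 1+2 = 3 → [2, 0, 1, 3]
sum = 6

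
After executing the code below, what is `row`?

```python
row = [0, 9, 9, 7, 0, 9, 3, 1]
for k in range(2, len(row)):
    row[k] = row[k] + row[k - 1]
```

k=2: row[2] = 9+9 = 18 → [0, 9, 18, 7, 0, 9, 3, 1]
k=3: row[3] = 7+18 = 25 → [0, 9, 18, 25, 0, 9, 3, 1]
k=4: row[4] = 0+25 = 25 → [0, 9, 18, 25, 25, 9, 3, 1]
k=5: row[5] = 9+25 = 34 → [0, 9, 18, 25, 25, 34, 3, 1]
k=6: row[6] = 3+34 = 37 → [0, 9, 18, 25, 25, 34, 37, 1]
k=7: row[7] = 1+37 = 38 → [0, 9, 18, 25, 25, 34, 37, 38]

[0, 9, 18, 25, 25, 34, 37, 38]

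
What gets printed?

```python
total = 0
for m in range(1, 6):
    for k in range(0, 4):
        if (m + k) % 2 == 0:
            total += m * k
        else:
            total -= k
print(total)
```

34

m=1,k=0: odd sum, total = 0-0 = 0
m=1,k=1: even sum, total = 0+1 = 1
m=1,k=2: odd sum, total = 1-2 = -1
m=1,k=3: even sum, total = (-1)+3 = 2
m=2,k=0: even sum, total = 2+0 = 2
m=2,k=1: odd sum, total = 2-1 = 1
m=2,k=2: even sum, total = 1+4 = 5
m=2,k=3: odd sum, total = 5-3 = 2
m=3,k=0: odd sum, total = 2-0 = 2
m=3,k=1: even sum, total = 2+3 = 5
m=3,k=2: odd sum, total = 5-2 = 3
m=3,k=3: even sum, total = 3+9 = 12
m=4,k=0: even sum, total = 12+0 = 12
m=4,k=1: odd sum, total = 12-1 = 11
m=4,k=2: even sum, total = 11+8 = 19
m=4,k=3: odd sum, total = 19-3 = 16
m=5,k=0: odd sum, total = 16-0 = 16
m=5,k=1: even sum, total = 16+5 = 21
m=5,k=2: odd sum, total = 21-2 = 19
m=5,k=3: even sum, total = 19+15 = 34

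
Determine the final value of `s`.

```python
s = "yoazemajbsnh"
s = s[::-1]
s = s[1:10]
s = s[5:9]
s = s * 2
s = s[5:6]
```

reverse → 'hnsbjamezaoy'
slice [1:10] → 'nsbjameza'
slice [5:9] → 'meza'
repeat ×2 → 'mezameza'
slice [5:6] → 'e'

'e'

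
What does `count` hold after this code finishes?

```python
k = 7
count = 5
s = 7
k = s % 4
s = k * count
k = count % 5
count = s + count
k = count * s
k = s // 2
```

20

k = 7%4 = 3
s = 3*5 = 15
k = 5%5 = 0
count = 15+5 = 20
k = 20*15 = 300
k = 15//2 = 7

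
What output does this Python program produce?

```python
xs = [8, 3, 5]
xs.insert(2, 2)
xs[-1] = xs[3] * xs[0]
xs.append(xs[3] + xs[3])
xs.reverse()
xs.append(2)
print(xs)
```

[80, 40, 2, 3, 8, 2]

insert 2 at 2 → [8, 3, 2, 5]
xs[-1] = xs[3]*xs[0] = 5*8 = 40 → [8, 3, 2, 40]
append xs[3]+xs[3] = 40+40 = 80 → [8, 3, 2, 40, 80]
reverse → [80, 40, 2, 3, 8]
append 2 → [80, 40, 2, 3, 8, 2]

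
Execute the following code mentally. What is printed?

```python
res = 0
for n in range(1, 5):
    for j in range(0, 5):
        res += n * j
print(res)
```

n=1,j=0: res = 0+0 = 0
n=1,j=1: res = 0+1 = 1
n=1,j=2: res = 1+2 = 3
n=1,j=3: res = 3+3 = 6
n=1,j=4: res = 6+4 = 10
n=2,j=0: res = 10+0 = 10
n=2,j=1: res = 10+2 = 12
n=2,j=2: res = 12+4 = 16
n=2,j=3: res = 16+6 = 22
n=2,j=4: res = 22+8 = 30
n=3,j=0: res = 30+0 = 30
n=3,j=1: res = 30+3 = 33
n=3,j=2: res = 33+6 = 39
n=3,j=3: res = 39+9 = 48
n=3,j=4: res = 48+12 = 60
n=4,j=0: res = 60+0 = 60
n=4,j=1: res = 60+4 = 64
n=4,j=2: res = 64+8 = 72
n=4,j=3: res = 72+12 = 84
n=4,j=4: res = 84+16 = 100

100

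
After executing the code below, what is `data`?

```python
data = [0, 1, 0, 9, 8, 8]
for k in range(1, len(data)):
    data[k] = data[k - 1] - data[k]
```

k=1: data[1] = 0-1 = -1 → [0, -1, 0, 9, 8, 8]
k=2: data[2] = (-1)-0 = -1 → [0, -1, -1, 9, 8, 8]
k=3: data[3] = (-1)-9 = -10 → [0, -1, -1, -10, 8, 8]
k=4: data[4] = (-10)-8 = -18 → [0, -1, -1, -10, -18, 8]
k=5: data[5] = (-18)-8 = -26 → [0, -1, -1, -10, -18, -26]

[0, -1, -1, -10, -18, -26]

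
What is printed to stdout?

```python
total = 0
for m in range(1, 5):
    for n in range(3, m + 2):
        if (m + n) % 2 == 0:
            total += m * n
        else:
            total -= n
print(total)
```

m=2,n=3: odd sum, total = 0-3 = -3
m=3,n=3: even sum, total = (-3)+9 = 6
m=3,n=4: odd sum, total = 6-4 = 2
m=4,n=3: odd sum, total = 2-3 = -1
m=4,n=4: even sum, total = (-1)+16 = 15
m=4,n=5: odd sum, total = 15-5 = 10

10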